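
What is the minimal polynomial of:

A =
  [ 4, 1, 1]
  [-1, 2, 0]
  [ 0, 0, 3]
x^3 - 9*x^2 + 27*x - 27

The characteristic polynomial is χ_A(x) = (x - 3)^3, so the eigenvalues are known. The minimal polynomial is
  m_A(x) = Π_λ (x − λ)^{k_λ}
where k_λ is the size of the *largest* Jordan block for λ (equivalently, the smallest k with (A − λI)^k v = 0 for every generalised eigenvector v of λ).

  λ = 3: largest Jordan block has size 3, contributing (x − 3)^3

So m_A(x) = (x - 3)^3 = x^3 - 9*x^2 + 27*x - 27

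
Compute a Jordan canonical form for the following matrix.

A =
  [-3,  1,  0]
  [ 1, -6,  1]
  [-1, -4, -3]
J_3(-4)

The characteristic polynomial is
  det(x·I − A) = x^3 + 12*x^2 + 48*x + 64 = (x + 4)^3

Eigenvalues and multiplicities (the geometric multiplicity of λ is n − rank(A − λI), which equals the number of Jordan blocks for λ):
  λ = -4: algebraic multiplicity = 3, geometric multiplicity = 1

Determining the block sizes for each eigenvalue:
  λ = -4: one block (gm = 1), so the single block has size am = 3 → block sizes [3]

Assembling the blocks gives a Jordan form
J =
  [-4,  1,  0]
  [ 0, -4,  1]
  [ 0,  0, -4]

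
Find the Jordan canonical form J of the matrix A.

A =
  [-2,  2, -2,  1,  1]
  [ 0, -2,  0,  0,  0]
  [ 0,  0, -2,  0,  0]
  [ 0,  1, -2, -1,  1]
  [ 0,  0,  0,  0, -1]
J_2(-2) ⊕ J_1(-2) ⊕ J_2(-1)

The characteristic polynomial is
  det(x·I − A) = x^5 + 8*x^4 + 25*x^3 + 38*x^2 + 28*x + 8 = (x + 1)^2*(x + 2)^3

Eigenvalues and multiplicities (the geometric multiplicity of λ is n − rank(A − λI), which equals the number of Jordan blocks for λ):
  λ = -2: algebraic multiplicity = 3, geometric multiplicity = 2
  λ = -1: algebraic multiplicity = 2, geometric multiplicity = 1

Determining the block sizes for each eigenvalue:
  λ = -2: 2 blocks summing to 3 forces exactly one block of size 2 and the rest size 1 → block sizes [2, 1]
  λ = -1: one block (gm = 1), so the single block has size am = 2 → block sizes [2]

Assembling the blocks gives a Jordan form
J =
  [-2,  1,  0,  0,  0]
  [ 0, -2,  0,  0,  0]
  [ 0,  0, -2,  0,  0]
  [ 0,  0,  0, -1,  1]
  [ 0,  0,  0,  0, -1]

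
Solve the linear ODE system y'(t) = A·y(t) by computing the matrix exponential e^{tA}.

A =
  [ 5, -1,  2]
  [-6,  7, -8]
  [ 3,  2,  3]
e^{tA} =
  [6*t^2*exp(5*t) + exp(5*t), t^2*exp(5*t) - t*exp(5*t), 2*t^2*exp(5*t) + 2*t*exp(5*t)]
  [-18*t^2*exp(5*t) - 6*t*exp(5*t), -3*t^2*exp(5*t) + 2*t*exp(5*t) + exp(5*t), -6*t^2*exp(5*t) - 8*t*exp(5*t)]
  [-9*t^2*exp(5*t) + 3*t*exp(5*t), -3*t^2*exp(5*t)/2 + 2*t*exp(5*t), -3*t^2*exp(5*t) - 2*t*exp(5*t) + exp(5*t)]

Strategy: write A = P · J · P⁻¹ where J is a Jordan canonical form, so e^{tA} = P · e^{tJ} · P⁻¹, and e^{tJ} can be computed block-by-block.

A has Jordan form
J =
  [5, 1, 0]
  [0, 5, 1]
  [0, 0, 5]
(up to reordering of blocks).

Per-block formulas:
  For a 3×3 Jordan block J_3(5): exp(t · J_3(5)) = e^(5t)·(I + t·N + (t^2/2)·N^2), where N is the 3×3 nilpotent shift.

After assembling e^{tJ} and conjugating by P, we get:

e^{tA} =
  [6*t^2*exp(5*t) + exp(5*t), t^2*exp(5*t) - t*exp(5*t), 2*t^2*exp(5*t) + 2*t*exp(5*t)]
  [-18*t^2*exp(5*t) - 6*t*exp(5*t), -3*t^2*exp(5*t) + 2*t*exp(5*t) + exp(5*t), -6*t^2*exp(5*t) - 8*t*exp(5*t)]
  [-9*t^2*exp(5*t) + 3*t*exp(5*t), -3*t^2*exp(5*t)/2 + 2*t*exp(5*t), -3*t^2*exp(5*t) - 2*t*exp(5*t) + exp(5*t)]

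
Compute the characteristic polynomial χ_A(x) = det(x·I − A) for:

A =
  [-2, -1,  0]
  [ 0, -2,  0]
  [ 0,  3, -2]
x^3 + 6*x^2 + 12*x + 8

Expanding det(x·I − A) (e.g. by cofactor expansion or by noting that A is similar to its Jordan form J, which has the same characteristic polynomial as A) gives
  χ_A(x) = x^3 + 6*x^2 + 12*x + 8
which factors as (x + 2)^3. The eigenvalues (with algebraic multiplicities) are λ = -2 with multiplicity 3.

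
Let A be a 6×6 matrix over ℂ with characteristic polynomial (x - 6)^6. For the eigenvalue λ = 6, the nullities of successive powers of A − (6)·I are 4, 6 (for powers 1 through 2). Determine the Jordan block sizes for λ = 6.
Block sizes for λ = 6: [2, 2, 1, 1]

From the dimensions of kernels of powers, the number of Jordan blocks of size at least j is d_j − d_{j−1} where d_j = dim ker(N^j) (with d_0 = 0). Computing the differences gives [4, 2].
The number of blocks of size exactly k is (#blocks of size ≥ k) − (#blocks of size ≥ k + 1), so the partition is: 2 block(s) of size 1, 2 block(s) of size 2.
In nonincreasing order the block sizes are [2, 2, 1, 1].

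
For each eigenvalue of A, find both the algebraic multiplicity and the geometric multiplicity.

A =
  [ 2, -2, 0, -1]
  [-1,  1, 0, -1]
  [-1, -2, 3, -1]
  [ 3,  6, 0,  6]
λ = 3: alg = 4, geom = 3

Step 1 — factor the characteristic polynomial to read off the algebraic multiplicities:
  χ_A(x) = (x - 3)^4

Step 2 — compute geometric multiplicities via the rank-nullity identity g(λ) = n − rank(A − λI):
  rank(A − (3)·I) = 1, so dim ker(A − (3)·I) = n − 1 = 3

Summary:
  λ = 3: algebraic multiplicity = 4, geometric multiplicity = 3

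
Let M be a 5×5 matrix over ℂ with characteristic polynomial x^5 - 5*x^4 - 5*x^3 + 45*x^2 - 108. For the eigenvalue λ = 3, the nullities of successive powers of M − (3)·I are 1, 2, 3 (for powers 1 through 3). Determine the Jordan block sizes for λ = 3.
Block sizes for λ = 3: [3]

From the dimensions of kernels of powers, the number of Jordan blocks of size at least j is d_j − d_{j−1} where d_j = dim ker(N^j) (with d_0 = 0). Computing the differences gives [1, 1, 1].
The number of blocks of size exactly k is (#blocks of size ≥ k) − (#blocks of size ≥ k + 1), so the partition is: 1 block(s) of size 3.
In nonincreasing order the block sizes are [3].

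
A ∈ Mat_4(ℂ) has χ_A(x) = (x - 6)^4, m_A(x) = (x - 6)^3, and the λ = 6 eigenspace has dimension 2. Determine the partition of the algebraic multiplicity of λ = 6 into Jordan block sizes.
Block sizes for λ = 6: [3, 1]

Step 1 — from the characteristic polynomial, algebraic multiplicity of λ = 6 is 4. From dim ker(A − (6)·I) = 2, there are exactly 2 Jordan blocks for λ = 6.
Step 2 — from the minimal polynomial, the factor (x − 6)^3 tells us the largest block for λ = 6 has size 3.
Step 3 — with total size 4, 2 blocks, and largest block 3, the block sizes (in nonincreasing order) are [3, 1].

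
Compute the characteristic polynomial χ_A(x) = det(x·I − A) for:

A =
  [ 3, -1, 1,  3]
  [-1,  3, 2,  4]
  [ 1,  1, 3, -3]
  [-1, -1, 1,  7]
x^4 - 16*x^3 + 96*x^2 - 256*x + 256

Expanding det(x·I − A) (e.g. by cofactor expansion or by noting that A is similar to its Jordan form J, which has the same characteristic polynomial as A) gives
  χ_A(x) = x^4 - 16*x^3 + 96*x^2 - 256*x + 256
which factors as (x - 4)^4. The eigenvalues (with algebraic multiplicities) are λ = 4 with multiplicity 4.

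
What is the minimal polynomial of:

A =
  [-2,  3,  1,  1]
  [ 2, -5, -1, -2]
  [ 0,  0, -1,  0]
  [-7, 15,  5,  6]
x^4 + 2*x^3 - 2*x - 1

The characteristic polynomial is χ_A(x) = (x - 1)*(x + 1)^3, so the eigenvalues are known. The minimal polynomial is
  m_A(x) = Π_λ (x − λ)^{k_λ}
where k_λ is the size of the *largest* Jordan block for λ (equivalently, the smallest k with (A − λI)^k v = 0 for every generalised eigenvector v of λ).

  λ = -1: largest Jordan block has size 3, contributing (x + 1)^3
  λ = 1: largest Jordan block has size 1, contributing (x − 1)

So m_A(x) = (x - 1)*(x + 1)^3 = x^4 + 2*x^3 - 2*x - 1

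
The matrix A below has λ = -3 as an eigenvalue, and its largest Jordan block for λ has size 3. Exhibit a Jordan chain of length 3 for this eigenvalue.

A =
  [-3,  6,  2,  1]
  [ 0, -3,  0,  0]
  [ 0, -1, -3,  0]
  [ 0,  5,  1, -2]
A Jordan chain for λ = -3 of length 3:
v_1 = (-1, 0, 0, 0)ᵀ
v_2 = (-2, 0, -1, 1)ᵀ
v_3 = (0, 1, -4, 0)ᵀ

Let N = A − (-3)·I. We want v_3 with N^3 v_3 = 0 but N^2 v_3 ≠ 0; then v_{j-1} := N · v_j for j = 3, …, 2.

Pick v_3 = (0, 1, -4, 0)ᵀ.
Then v_2 = N · v_3 = (-2, 0, -1, 1)ᵀ.
Then v_1 = N · v_2 = (-1, 0, 0, 0)ᵀ.

Sanity check: (A − (-3)·I) v_1 = (0, 0, 0, 0)ᵀ = 0. ✓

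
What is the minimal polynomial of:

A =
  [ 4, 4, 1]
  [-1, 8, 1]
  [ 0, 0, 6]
x^3 - 18*x^2 + 108*x - 216

The characteristic polynomial is χ_A(x) = (x - 6)^3, so the eigenvalues are known. The minimal polynomial is
  m_A(x) = Π_λ (x − λ)^{k_λ}
where k_λ is the size of the *largest* Jordan block for λ (equivalently, the smallest k with (A − λI)^k v = 0 for every generalised eigenvector v of λ).

  λ = 6: largest Jordan block has size 3, contributing (x − 6)^3

So m_A(x) = (x - 6)^3 = x^3 - 18*x^2 + 108*x - 216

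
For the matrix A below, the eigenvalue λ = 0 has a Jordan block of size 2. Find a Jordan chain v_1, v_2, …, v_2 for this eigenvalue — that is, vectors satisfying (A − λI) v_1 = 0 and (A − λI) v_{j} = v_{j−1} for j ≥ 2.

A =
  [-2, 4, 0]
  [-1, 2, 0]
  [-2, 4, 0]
A Jordan chain for λ = 0 of length 2:
v_1 = (-2, -1, -2)ᵀ
v_2 = (1, 0, 0)ᵀ

Let N = A − (0)·I. We want v_2 with N^2 v_2 = 0 but N^1 v_2 ≠ 0; then v_{j-1} := N · v_j for j = 2, …, 2.

Pick v_2 = (1, 0, 0)ᵀ.
Then v_1 = N · v_2 = (-2, -1, -2)ᵀ.

Sanity check: (A − (0)·I) v_1 = (0, 0, 0)ᵀ = 0. ✓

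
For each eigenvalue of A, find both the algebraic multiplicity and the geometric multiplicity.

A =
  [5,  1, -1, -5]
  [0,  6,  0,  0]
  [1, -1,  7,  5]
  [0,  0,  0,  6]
λ = 6: alg = 4, geom = 3

Step 1 — factor the characteristic polynomial to read off the algebraic multiplicities:
  χ_A(x) = (x - 6)^4

Step 2 — compute geometric multiplicities via the rank-nullity identity g(λ) = n − rank(A − λI):
  rank(A − (6)·I) = 1, so dim ker(A − (6)·I) = n − 1 = 3

Summary:
  λ = 6: algebraic multiplicity = 4, geometric multiplicity = 3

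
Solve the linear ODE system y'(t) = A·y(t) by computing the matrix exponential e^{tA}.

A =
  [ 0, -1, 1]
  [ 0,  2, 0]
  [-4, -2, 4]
e^{tA} =
  [-2*t*exp(2*t) + exp(2*t), -t*exp(2*t), t*exp(2*t)]
  [0, exp(2*t), 0]
  [-4*t*exp(2*t), -2*t*exp(2*t), 2*t*exp(2*t) + exp(2*t)]

Strategy: write A = P · J · P⁻¹ where J is a Jordan canonical form, so e^{tA} = P · e^{tJ} · P⁻¹, and e^{tJ} can be computed block-by-block.

A has Jordan form
J =
  [2, 1, 0]
  [0, 2, 0]
  [0, 0, 2]
(up to reordering of blocks).

Per-block formulas:
  For a 1×1 block at λ = 2: exp(t · [2]) = [e^(2t)].
  For a 2×2 Jordan block J_2(2): exp(t · J_2(2)) = e^(2t)·(I + t·N), where N is the 2×2 nilpotent shift.

After assembling e^{tJ} and conjugating by P, we get:

e^{tA} =
  [-2*t*exp(2*t) + exp(2*t), -t*exp(2*t), t*exp(2*t)]
  [0, exp(2*t), 0]
  [-4*t*exp(2*t), -2*t*exp(2*t), 2*t*exp(2*t) + exp(2*t)]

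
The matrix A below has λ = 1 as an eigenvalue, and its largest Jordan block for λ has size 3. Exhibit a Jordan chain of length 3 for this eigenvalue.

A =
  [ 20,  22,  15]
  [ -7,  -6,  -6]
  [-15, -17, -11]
A Jordan chain for λ = 1 of length 3:
v_1 = (-18, 6, 14)ᵀ
v_2 = (19, -7, -15)ᵀ
v_3 = (1, 0, 0)ᵀ

Let N = A − (1)·I. We want v_3 with N^3 v_3 = 0 but N^2 v_3 ≠ 0; then v_{j-1} := N · v_j for j = 3, …, 2.

Pick v_3 = (1, 0, 0)ᵀ.
Then v_2 = N · v_3 = (19, -7, -15)ᵀ.
Then v_1 = N · v_2 = (-18, 6, 14)ᵀ.

Sanity check: (A − (1)·I) v_1 = (0, 0, 0)ᵀ = 0. ✓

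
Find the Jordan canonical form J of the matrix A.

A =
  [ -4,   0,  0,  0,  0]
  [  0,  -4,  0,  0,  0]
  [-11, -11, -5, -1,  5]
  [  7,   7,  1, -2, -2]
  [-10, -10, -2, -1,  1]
J_1(-4) ⊕ J_1(-4) ⊕ J_3(-2)

The characteristic polynomial is
  det(x·I − A) = x^5 + 14*x^4 + 76*x^3 + 200*x^2 + 256*x + 128 = (x + 2)^3*(x + 4)^2

Eigenvalues and multiplicities (the geometric multiplicity of λ is n − rank(A − λI), which equals the number of Jordan blocks for λ):
  λ = -4: algebraic multiplicity = 2, geometric multiplicity = 2
  λ = -2: algebraic multiplicity = 3, geometric multiplicity = 1

Determining the block sizes for each eigenvalue:
  λ = -4: gm = am = 2, so every block has size 1 → block sizes [1, 1]
  λ = -2: one block (gm = 1), so the single block has size am = 3 → block sizes [3]

Assembling the blocks gives a Jordan form
J =
  [-4,  0,  0,  0,  0]
  [ 0, -4,  0,  0,  0]
  [ 0,  0, -2,  1,  0]
  [ 0,  0,  0, -2,  1]
  [ 0,  0,  0,  0, -2]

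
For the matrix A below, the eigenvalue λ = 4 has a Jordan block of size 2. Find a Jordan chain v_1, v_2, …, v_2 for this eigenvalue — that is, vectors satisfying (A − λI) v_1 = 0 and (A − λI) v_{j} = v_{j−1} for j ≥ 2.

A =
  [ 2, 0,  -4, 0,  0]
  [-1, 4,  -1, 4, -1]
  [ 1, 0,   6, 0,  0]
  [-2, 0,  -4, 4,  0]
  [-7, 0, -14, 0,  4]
A Jordan chain for λ = 4 of length 2:
v_1 = (-2, -1, 1, -2, -7)ᵀ
v_2 = (1, 0, 0, 0, 0)ᵀ

Let N = A − (4)·I. We want v_2 with N^2 v_2 = 0 but N^1 v_2 ≠ 0; then v_{j-1} := N · v_j for j = 2, …, 2.

Pick v_2 = (1, 0, 0, 0, 0)ᵀ.
Then v_1 = N · v_2 = (-2, -1, 1, -2, -7)ᵀ.

Sanity check: (A − (4)·I) v_1 = (0, 0, 0, 0, 0)ᵀ = 0. ✓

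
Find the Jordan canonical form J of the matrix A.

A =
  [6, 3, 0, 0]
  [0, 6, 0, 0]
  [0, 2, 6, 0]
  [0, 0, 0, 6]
J_2(6) ⊕ J_1(6) ⊕ J_1(6)

The characteristic polynomial is
  det(x·I − A) = x^4 - 24*x^3 + 216*x^2 - 864*x + 1296 = (x - 6)^4

Eigenvalues and multiplicities (the geometric multiplicity of λ is n − rank(A − λI), which equals the number of Jordan blocks for λ):
  λ = 6: algebraic multiplicity = 4, geometric multiplicity = 3

Determining the block sizes for each eigenvalue:
  λ = 6: 3 blocks summing to 4 forces exactly one block of size 2 and the rest size 1 → block sizes [2, 1, 1]

Assembling the blocks gives a Jordan form
J =
  [6, 1, 0, 0]
  [0, 6, 0, 0]
  [0, 0, 6, 0]
  [0, 0, 0, 6]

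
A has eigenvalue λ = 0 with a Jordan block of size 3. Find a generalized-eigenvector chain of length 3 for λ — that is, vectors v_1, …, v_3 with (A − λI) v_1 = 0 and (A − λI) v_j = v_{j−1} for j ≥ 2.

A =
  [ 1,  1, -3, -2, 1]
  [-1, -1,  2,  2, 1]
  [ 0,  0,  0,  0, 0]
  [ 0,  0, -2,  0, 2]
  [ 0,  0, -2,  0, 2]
A Jordan chain for λ = 0 of length 3:
v_1 = (1, -1, 0, 0, 0)ᵀ
v_2 = (-2, 3, 0, 0, 0)ᵀ
v_3 = (0, 0, 1, 0, 1)ᵀ

Let N = A − (0)·I. We want v_3 with N^3 v_3 = 0 but N^2 v_3 ≠ 0; then v_{j-1} := N · v_j for j = 3, …, 2.

Pick v_3 = (0, 0, 1, 0, 1)ᵀ.
Then v_2 = N · v_3 = (-2, 3, 0, 0, 0)ᵀ.
Then v_1 = N · v_2 = (1, -1, 0, 0, 0)ᵀ.

Sanity check: (A − (0)·I) v_1 = (0, 0, 0, 0, 0)ᵀ = 0. ✓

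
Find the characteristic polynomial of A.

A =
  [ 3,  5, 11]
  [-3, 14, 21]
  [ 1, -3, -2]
x^3 - 15*x^2 + 75*x - 125

Expanding det(x·I − A) (e.g. by cofactor expansion or by noting that A is similar to its Jordan form J, which has the same characteristic polynomial as A) gives
  χ_A(x) = x^3 - 15*x^2 + 75*x - 125
which factors as (x - 5)^3. The eigenvalues (with algebraic multiplicities) are λ = 5 with multiplicity 3.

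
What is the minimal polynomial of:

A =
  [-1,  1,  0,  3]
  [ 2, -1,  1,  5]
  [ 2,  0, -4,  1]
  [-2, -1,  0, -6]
x^3 + 9*x^2 + 27*x + 27

The characteristic polynomial is χ_A(x) = (x + 3)^4, so the eigenvalues are known. The minimal polynomial is
  m_A(x) = Π_λ (x − λ)^{k_λ}
where k_λ is the size of the *largest* Jordan block for λ (equivalently, the smallest k with (A − λI)^k v = 0 for every generalised eigenvector v of λ).

  λ = -3: largest Jordan block has size 3, contributing (x + 3)^3

So m_A(x) = (x + 3)^3 = x^3 + 9*x^2 + 27*x + 27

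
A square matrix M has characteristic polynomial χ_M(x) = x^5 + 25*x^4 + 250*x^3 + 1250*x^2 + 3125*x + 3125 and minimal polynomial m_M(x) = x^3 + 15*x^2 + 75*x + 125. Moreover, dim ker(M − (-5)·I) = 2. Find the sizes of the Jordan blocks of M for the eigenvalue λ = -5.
Block sizes for λ = -5: [3, 2]

Step 1 — from the characteristic polynomial, algebraic multiplicity of λ = -5 is 5. From dim ker(M − (-5)·I) = 2, there are exactly 2 Jordan blocks for λ = -5.
Step 2 — from the minimal polynomial, the factor (x + 5)^3 tells us the largest block for λ = -5 has size 3.
Step 3 — with total size 5, 2 blocks, and largest block 3, the block sizes (in nonincreasing order) are [3, 2].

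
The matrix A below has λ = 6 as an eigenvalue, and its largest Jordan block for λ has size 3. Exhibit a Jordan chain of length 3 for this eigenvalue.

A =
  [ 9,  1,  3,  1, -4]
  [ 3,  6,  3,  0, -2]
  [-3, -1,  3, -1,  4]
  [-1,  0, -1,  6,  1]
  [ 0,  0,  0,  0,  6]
A Jordan chain for λ = 6 of length 3:
v_1 = (2, 0, -2, 0, 0)ᵀ
v_2 = (3, 3, -3, -1, 0)ᵀ
v_3 = (1, 0, 0, 0, 0)ᵀ

Let N = A − (6)·I. We want v_3 with N^3 v_3 = 0 but N^2 v_3 ≠ 0; then v_{j-1} := N · v_j for j = 3, …, 2.

Pick v_3 = (1, 0, 0, 0, 0)ᵀ.
Then v_2 = N · v_3 = (3, 3, -3, -1, 0)ᵀ.
Then v_1 = N · v_2 = (2, 0, -2, 0, 0)ᵀ.

Sanity check: (A − (6)·I) v_1 = (0, 0, 0, 0, 0)ᵀ = 0. ✓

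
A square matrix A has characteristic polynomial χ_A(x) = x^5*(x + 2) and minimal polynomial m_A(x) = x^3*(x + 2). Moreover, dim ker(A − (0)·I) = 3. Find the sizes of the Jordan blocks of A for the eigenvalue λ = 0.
Block sizes for λ = 0: [3, 1, 1]

Step 1 — from the characteristic polynomial, algebraic multiplicity of λ = 0 is 5. From dim ker(A − (0)·I) = 3, there are exactly 3 Jordan blocks for λ = 0.
Step 2 — from the minimal polynomial, the factor (x − 0)^3 tells us the largest block for λ = 0 has size 3.
Step 3 — with total size 5, 3 blocks, and largest block 3, the block sizes (in nonincreasing order) are [3, 1, 1].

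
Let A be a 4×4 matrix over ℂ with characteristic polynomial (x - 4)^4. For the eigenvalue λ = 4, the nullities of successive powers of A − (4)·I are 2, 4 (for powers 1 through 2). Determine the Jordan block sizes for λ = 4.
Block sizes for λ = 4: [2, 2]

From the dimensions of kernels of powers, the number of Jordan blocks of size at least j is d_j − d_{j−1} where d_j = dim ker(N^j) (with d_0 = 0). Computing the differences gives [2, 2].
The number of blocks of size exactly k is (#blocks of size ≥ k) − (#blocks of size ≥ k + 1), so the partition is: 2 block(s) of size 2.
In nonincreasing order the block sizes are [2, 2].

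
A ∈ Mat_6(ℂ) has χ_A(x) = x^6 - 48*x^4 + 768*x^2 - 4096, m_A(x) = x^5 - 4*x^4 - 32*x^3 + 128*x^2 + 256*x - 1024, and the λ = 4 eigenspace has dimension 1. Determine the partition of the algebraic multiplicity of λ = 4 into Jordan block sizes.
Block sizes for λ = 4: [3]

Step 1 — from the characteristic polynomial, algebraic multiplicity of λ = 4 is 3. From dim ker(A − (4)·I) = 1, there are exactly 1 Jordan blocks for λ = 4.
Step 2 — from the minimal polynomial, the factor (x − 4)^3 tells us the largest block for λ = 4 has size 3.
Step 3 — with total size 3, 1 blocks, and largest block 3, the block sizes (in nonincreasing order) are [3].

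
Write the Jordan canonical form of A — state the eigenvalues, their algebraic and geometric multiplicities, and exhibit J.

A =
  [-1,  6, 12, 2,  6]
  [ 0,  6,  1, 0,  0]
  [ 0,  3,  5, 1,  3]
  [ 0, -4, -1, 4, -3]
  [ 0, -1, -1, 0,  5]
J_1(-1) ⊕ J_3(5) ⊕ J_1(5)

The characteristic polynomial is
  det(x·I − A) = x^5 - 19*x^4 + 130*x^3 - 350*x^2 + 125*x + 625 = (x - 5)^4*(x + 1)

Eigenvalues and multiplicities (the geometric multiplicity of λ is n − rank(A − λI), which equals the number of Jordan blocks for λ):
  λ = -1: algebraic multiplicity = 1, geometric multiplicity = 1
  λ = 5: algebraic multiplicity = 4, geometric multiplicity = 2

Determining the block sizes for each eigenvalue:
  λ = -1: one block (gm = 1), so the single block has size am = 1 → block sizes [1]
  λ = 5: with am = 4 and gm = 2, the partition is not yet determined (e.g. several partitions of 4 into 2 parts exist). Let N = A − (5)·I. Computing rank(N^1) = 3, rank(N^2) = 2, rank(N^3) = 1; the number of blocks of size ≥ j is rank(N^{j−1}) − rank(N^j), giving [2, 1, 1]. So we have 1 block(s) of size 3, 1 block(s) of size 1 → block sizes [3, 1]

Assembling the blocks gives a Jordan form
J =
  [-1, 0, 0, 0, 0]
  [ 0, 5, 1, 0, 0]
  [ 0, 0, 5, 1, 0]
  [ 0, 0, 0, 5, 0]
  [ 0, 0, 0, 0, 5]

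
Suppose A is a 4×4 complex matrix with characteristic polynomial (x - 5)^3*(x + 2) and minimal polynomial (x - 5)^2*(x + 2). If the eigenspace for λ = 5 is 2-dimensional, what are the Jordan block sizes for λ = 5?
Block sizes for λ = 5: [2, 1]

Step 1 — from the characteristic polynomial, algebraic multiplicity of λ = 5 is 3. From dim ker(A − (5)·I) = 2, there are exactly 2 Jordan blocks for λ = 5.
Step 2 — from the minimal polynomial, the factor (x − 5)^2 tells us the largest block for λ = 5 has size 2.
Step 3 — with total size 3, 2 blocks, and largest block 2, the block sizes (in nonincreasing order) are [2, 1].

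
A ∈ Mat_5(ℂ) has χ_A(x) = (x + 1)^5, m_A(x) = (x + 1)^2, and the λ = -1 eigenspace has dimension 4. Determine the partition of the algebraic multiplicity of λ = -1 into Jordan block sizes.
Block sizes for λ = -1: [2, 1, 1, 1]

Step 1 — from the characteristic polynomial, algebraic multiplicity of λ = -1 is 5. From dim ker(A − (-1)·I) = 4, there are exactly 4 Jordan blocks for λ = -1.
Step 2 — from the minimal polynomial, the factor (x + 1)^2 tells us the largest block for λ = -1 has size 2.
Step 3 — with total size 5, 4 blocks, and largest block 2, the block sizes (in nonincreasing order) are [2, 1, 1, 1].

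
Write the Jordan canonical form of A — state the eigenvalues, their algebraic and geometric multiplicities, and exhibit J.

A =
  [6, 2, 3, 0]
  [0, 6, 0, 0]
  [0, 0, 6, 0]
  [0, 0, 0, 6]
J_2(6) ⊕ J_1(6) ⊕ J_1(6)

The characteristic polynomial is
  det(x·I − A) = x^4 - 24*x^3 + 216*x^2 - 864*x + 1296 = (x - 6)^4

Eigenvalues and multiplicities (the geometric multiplicity of λ is n − rank(A − λI), which equals the number of Jordan blocks for λ):
  λ = 6: algebraic multiplicity = 4, geometric multiplicity = 3

Determining the block sizes for each eigenvalue:
  λ = 6: 3 blocks summing to 4 forces exactly one block of size 2 and the rest size 1 → block sizes [2, 1, 1]

Assembling the blocks gives a Jordan form
J =
  [6, 1, 0, 0]
  [0, 6, 0, 0]
  [0, 0, 6, 0]
  [0, 0, 0, 6]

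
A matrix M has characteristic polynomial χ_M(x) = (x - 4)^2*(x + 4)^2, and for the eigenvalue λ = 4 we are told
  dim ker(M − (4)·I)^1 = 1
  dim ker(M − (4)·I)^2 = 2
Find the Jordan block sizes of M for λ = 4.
Block sizes for λ = 4: [2]

From the dimensions of kernels of powers, the number of Jordan blocks of size at least j is d_j − d_{j−1} where d_j = dim ker(N^j) (with d_0 = 0). Computing the differences gives [1, 1].
The number of blocks of size exactly k is (#blocks of size ≥ k) − (#blocks of size ≥ k + 1), so the partition is: 1 block(s) of size 2.
In nonincreasing order the block sizes are [2].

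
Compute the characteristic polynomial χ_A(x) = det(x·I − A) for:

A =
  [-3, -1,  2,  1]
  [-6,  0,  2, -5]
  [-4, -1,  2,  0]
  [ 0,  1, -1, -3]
x^4 + 4*x^3 + 6*x^2 + 4*x + 1

Expanding det(x·I − A) (e.g. by cofactor expansion or by noting that A is similar to its Jordan form J, which has the same characteristic polynomial as A) gives
  χ_A(x) = x^4 + 4*x^3 + 6*x^2 + 4*x + 1
which factors as (x + 1)^4. The eigenvalues (with algebraic multiplicities) are λ = -1 with multiplicity 4.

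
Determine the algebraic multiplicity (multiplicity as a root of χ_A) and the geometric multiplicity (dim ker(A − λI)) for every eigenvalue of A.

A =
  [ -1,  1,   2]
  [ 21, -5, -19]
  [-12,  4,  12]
λ = 2: alg = 3, geom = 1

Step 1 — factor the characteristic polynomial to read off the algebraic multiplicities:
  χ_A(x) = (x - 2)^3

Step 2 — compute geometric multiplicities via the rank-nullity identity g(λ) = n − rank(A − λI):
  rank(A − (2)·I) = 2, so dim ker(A − (2)·I) = n − 2 = 1

Summary:
  λ = 2: algebraic multiplicity = 3, geometric multiplicity = 1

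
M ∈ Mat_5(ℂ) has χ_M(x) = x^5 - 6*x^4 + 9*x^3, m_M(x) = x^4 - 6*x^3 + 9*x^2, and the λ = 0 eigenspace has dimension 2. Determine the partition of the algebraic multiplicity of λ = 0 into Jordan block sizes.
Block sizes for λ = 0: [2, 1]

Step 1 — from the characteristic polynomial, algebraic multiplicity of λ = 0 is 3. From dim ker(M − (0)·I) = 2, there are exactly 2 Jordan blocks for λ = 0.
Step 2 — from the minimal polynomial, the factor (x − 0)^2 tells us the largest block for λ = 0 has size 2.
Step 3 — with total size 3, 2 blocks, and largest block 2, the block sizes (in nonincreasing order) are [2, 1].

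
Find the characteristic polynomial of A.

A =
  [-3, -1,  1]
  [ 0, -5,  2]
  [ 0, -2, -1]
x^3 + 9*x^2 + 27*x + 27

Expanding det(x·I − A) (e.g. by cofactor expansion or by noting that A is similar to its Jordan form J, which has the same characteristic polynomial as A) gives
  χ_A(x) = x^3 + 9*x^2 + 27*x + 27
which factors as (x + 3)^3. The eigenvalues (with algebraic multiplicities) are λ = -3 with multiplicity 3.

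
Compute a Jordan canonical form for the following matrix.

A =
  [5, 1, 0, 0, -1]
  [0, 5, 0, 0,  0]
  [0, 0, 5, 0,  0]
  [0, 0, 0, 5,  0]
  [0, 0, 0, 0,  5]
J_2(5) ⊕ J_1(5) ⊕ J_1(5) ⊕ J_1(5)

The characteristic polynomial is
  det(x·I − A) = x^5 - 25*x^4 + 250*x^3 - 1250*x^2 + 3125*x - 3125 = (x - 5)^5

Eigenvalues and multiplicities (the geometric multiplicity of λ is n − rank(A − λI), which equals the number of Jordan blocks for λ):
  λ = 5: algebraic multiplicity = 5, geometric multiplicity = 4

Determining the block sizes for each eigenvalue:
  λ = 5: 4 blocks summing to 5 forces exactly one block of size 2 and the rest size 1 → block sizes [2, 1, 1, 1]

Assembling the blocks gives a Jordan form
J =
  [5, 1, 0, 0, 0]
  [0, 5, 0, 0, 0]
  [0, 0, 5, 0, 0]
  [0, 0, 0, 5, 0]
  [0, 0, 0, 0, 5]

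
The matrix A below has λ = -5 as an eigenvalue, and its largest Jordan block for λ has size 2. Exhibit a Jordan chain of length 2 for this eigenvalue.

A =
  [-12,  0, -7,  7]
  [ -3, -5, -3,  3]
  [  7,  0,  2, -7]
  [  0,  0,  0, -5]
A Jordan chain for λ = -5 of length 2:
v_1 = (-7, -3, 7, 0)ᵀ
v_2 = (1, 0, 0, 0)ᵀ

Let N = A − (-5)·I. We want v_2 with N^2 v_2 = 0 but N^1 v_2 ≠ 0; then v_{j-1} := N · v_j for j = 2, …, 2.

Pick v_2 = (1, 0, 0, 0)ᵀ.
Then v_1 = N · v_2 = (-7, -3, 7, 0)ᵀ.

Sanity check: (A − (-5)·I) v_1 = (0, 0, 0, 0)ᵀ = 0. ✓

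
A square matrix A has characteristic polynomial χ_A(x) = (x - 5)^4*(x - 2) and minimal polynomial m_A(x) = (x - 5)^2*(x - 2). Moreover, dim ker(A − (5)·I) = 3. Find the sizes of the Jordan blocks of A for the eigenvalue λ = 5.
Block sizes for λ = 5: [2, 1, 1]

Step 1 — from the characteristic polynomial, algebraic multiplicity of λ = 5 is 4. From dim ker(A − (5)·I) = 3, there are exactly 3 Jordan blocks for λ = 5.
Step 2 — from the minimal polynomial, the factor (x − 5)^2 tells us the largest block for λ = 5 has size 2.
Step 3 — with total size 4, 3 blocks, and largest block 2, the block sizes (in nonincreasing order) are [2, 1, 1].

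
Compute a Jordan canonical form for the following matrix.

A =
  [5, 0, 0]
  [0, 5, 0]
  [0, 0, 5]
J_1(5) ⊕ J_1(5) ⊕ J_1(5)

The characteristic polynomial is
  det(x·I − A) = x^3 - 15*x^2 + 75*x - 125 = (x - 5)^3

Eigenvalues and multiplicities (the geometric multiplicity of λ is n − rank(A − λI), which equals the number of Jordan blocks for λ):
  λ = 5: algebraic multiplicity = 3, geometric multiplicity = 3

Determining the block sizes for each eigenvalue:
  λ = 5: gm = am = 3, so every block has size 1 → block sizes [1, 1, 1]

Assembling the blocks gives a Jordan form
J =
  [5, 0, 0]
  [0, 5, 0]
  [0, 0, 5]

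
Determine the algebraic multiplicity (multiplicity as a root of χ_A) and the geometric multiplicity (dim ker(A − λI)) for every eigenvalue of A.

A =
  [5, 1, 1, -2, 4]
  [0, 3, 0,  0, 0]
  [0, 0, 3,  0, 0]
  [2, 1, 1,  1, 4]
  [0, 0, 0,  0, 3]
λ = 3: alg = 5, geom = 4

Step 1 — factor the characteristic polynomial to read off the algebraic multiplicities:
  χ_A(x) = (x - 3)^5

Step 2 — compute geometric multiplicities via the rank-nullity identity g(λ) = n − rank(A − λI):
  rank(A − (3)·I) = 1, so dim ker(A − (3)·I) = n − 1 = 4

Summary:
  λ = 3: algebraic multiplicity = 5, geometric multiplicity = 4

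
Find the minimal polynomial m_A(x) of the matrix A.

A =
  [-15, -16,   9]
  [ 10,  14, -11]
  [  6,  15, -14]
x^3 + 15*x^2 + 75*x + 125

The characteristic polynomial is χ_A(x) = (x + 5)^3, so the eigenvalues are known. The minimal polynomial is
  m_A(x) = Π_λ (x − λ)^{k_λ}
where k_λ is the size of the *largest* Jordan block for λ (equivalently, the smallest k with (A − λI)^k v = 0 for every generalised eigenvector v of λ).

  λ = -5: largest Jordan block has size 3, contributing (x + 5)^3

So m_A(x) = (x + 5)^3 = x^3 + 15*x^2 + 75*x + 125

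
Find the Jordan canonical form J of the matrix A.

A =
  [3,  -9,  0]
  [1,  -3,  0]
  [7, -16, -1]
J_1(-1) ⊕ J_2(0)

The characteristic polynomial is
  det(x·I − A) = x^3 + x^2 = x^2*(x + 1)

Eigenvalues and multiplicities (the geometric multiplicity of λ is n − rank(A − λI), which equals the number of Jordan blocks for λ):
  λ = -1: algebraic multiplicity = 1, geometric multiplicity = 1
  λ = 0: algebraic multiplicity = 2, geometric multiplicity = 1

Determining the block sizes for each eigenvalue:
  λ = -1: one block (gm = 1), so the single block has size am = 1 → block sizes [1]
  λ = 0: one block (gm = 1), so the single block has size am = 2 → block sizes [2]

Assembling the blocks gives a Jordan form
J =
  [-1, 0, 0]
  [ 0, 0, 1]
  [ 0, 0, 0]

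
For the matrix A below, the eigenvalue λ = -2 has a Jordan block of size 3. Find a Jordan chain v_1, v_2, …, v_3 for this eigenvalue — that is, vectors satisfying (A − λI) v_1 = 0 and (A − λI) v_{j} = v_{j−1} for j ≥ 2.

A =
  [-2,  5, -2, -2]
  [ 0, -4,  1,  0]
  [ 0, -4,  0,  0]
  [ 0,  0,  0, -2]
A Jordan chain for λ = -2 of length 3:
v_1 = (-2, 0, 0, 0)ᵀ
v_2 = (5, -2, -4, 0)ᵀ
v_3 = (0, 1, 0, 0)ᵀ

Let N = A − (-2)·I. We want v_3 with N^3 v_3 = 0 but N^2 v_3 ≠ 0; then v_{j-1} := N · v_j for j = 3, …, 2.

Pick v_3 = (0, 1, 0, 0)ᵀ.
Then v_2 = N · v_3 = (5, -2, -4, 0)ᵀ.
Then v_1 = N · v_2 = (-2, 0, 0, 0)ᵀ.

Sanity check: (A − (-2)·I) v_1 = (0, 0, 0, 0)ᵀ = 0. ✓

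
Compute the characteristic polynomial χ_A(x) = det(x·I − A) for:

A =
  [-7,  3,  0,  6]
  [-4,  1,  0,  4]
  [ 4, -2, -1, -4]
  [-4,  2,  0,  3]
x^4 + 4*x^3 + 6*x^2 + 4*x + 1

Expanding det(x·I − A) (e.g. by cofactor expansion or by noting that A is similar to its Jordan form J, which has the same characteristic polynomial as A) gives
  χ_A(x) = x^4 + 4*x^3 + 6*x^2 + 4*x + 1
which factors as (x + 1)^4. The eigenvalues (with algebraic multiplicities) are λ = -1 with multiplicity 4.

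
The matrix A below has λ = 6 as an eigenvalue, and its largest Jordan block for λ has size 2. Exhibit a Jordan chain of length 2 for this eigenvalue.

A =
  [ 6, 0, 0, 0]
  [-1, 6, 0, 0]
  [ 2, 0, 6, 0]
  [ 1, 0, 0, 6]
A Jordan chain for λ = 6 of length 2:
v_1 = (0, -1, 2, 1)ᵀ
v_2 = (1, 0, 0, 0)ᵀ

Let N = A − (6)·I. We want v_2 with N^2 v_2 = 0 but N^1 v_2 ≠ 0; then v_{j-1} := N · v_j for j = 2, …, 2.

Pick v_2 = (1, 0, 0, 0)ᵀ.
Then v_1 = N · v_2 = (0, -1, 2, 1)ᵀ.

Sanity check: (A − (6)·I) v_1 = (0, 0, 0, 0)ᵀ = 0. ✓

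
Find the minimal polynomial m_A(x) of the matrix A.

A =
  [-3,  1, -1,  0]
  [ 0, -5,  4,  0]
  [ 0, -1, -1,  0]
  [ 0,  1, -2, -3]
x^3 + 9*x^2 + 27*x + 27

The characteristic polynomial is χ_A(x) = (x + 3)^4, so the eigenvalues are known. The minimal polynomial is
  m_A(x) = Π_λ (x − λ)^{k_λ}
where k_λ is the size of the *largest* Jordan block for λ (equivalently, the smallest k with (A − λI)^k v = 0 for every generalised eigenvector v of λ).

  λ = -3: largest Jordan block has size 3, contributing (x + 3)^3

So m_A(x) = (x + 3)^3 = x^3 + 9*x^2 + 27*x + 27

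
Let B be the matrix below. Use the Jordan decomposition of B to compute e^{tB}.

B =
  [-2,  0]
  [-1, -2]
e^{tB} =
  [exp(-2*t), 0]
  [-t*exp(-2*t), exp(-2*t)]

Strategy: write B = P · J · P⁻¹ where J is a Jordan canonical form, so e^{tB} = P · e^{tJ} · P⁻¹, and e^{tJ} can be computed block-by-block.

B has Jordan form
J =
  [-2,  1]
  [ 0, -2]
(up to reordering of blocks).

Per-block formulas:
  For a 2×2 Jordan block J_2(-2): exp(t · J_2(-2)) = e^(-2t)·(I + t·N), where N is the 2×2 nilpotent shift.

After assembling e^{tJ} and conjugating by P, we get:

e^{tB} =
  [exp(-2*t), 0]
  [-t*exp(-2*t), exp(-2*t)]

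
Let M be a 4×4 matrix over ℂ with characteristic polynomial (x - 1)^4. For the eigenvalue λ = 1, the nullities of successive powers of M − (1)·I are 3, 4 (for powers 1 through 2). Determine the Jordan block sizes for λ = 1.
Block sizes for λ = 1: [2, 1, 1]

From the dimensions of kernels of powers, the number of Jordan blocks of size at least j is d_j − d_{j−1} where d_j = dim ker(N^j) (with d_0 = 0). Computing the differences gives [3, 1].
The number of blocks of size exactly k is (#blocks of size ≥ k) − (#blocks of size ≥ k + 1), so the partition is: 2 block(s) of size 1, 1 block(s) of size 2.
In nonincreasing order the block sizes are [2, 1, 1].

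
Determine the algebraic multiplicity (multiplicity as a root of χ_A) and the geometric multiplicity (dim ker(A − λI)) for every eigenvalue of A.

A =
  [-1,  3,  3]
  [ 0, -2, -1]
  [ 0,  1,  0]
λ = -1: alg = 3, geom = 2

Step 1 — factor the characteristic polynomial to read off the algebraic multiplicities:
  χ_A(x) = (x + 1)^3

Step 2 — compute geometric multiplicities via the rank-nullity identity g(λ) = n − rank(A − λI):
  rank(A − (-1)·I) = 1, so dim ker(A − (-1)·I) = n − 1 = 2

Summary:
  λ = -1: algebraic multiplicity = 3, geometric multiplicity = 2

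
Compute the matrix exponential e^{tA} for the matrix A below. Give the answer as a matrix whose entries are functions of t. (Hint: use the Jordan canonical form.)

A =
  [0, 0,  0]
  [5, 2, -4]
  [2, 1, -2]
e^{tA} =
  [1, 0, 0]
  [t^2 + 5*t, 2*t + 1, -4*t]
  [t^2/2 + 2*t, t, 1 - 2*t]

Strategy: write A = P · J · P⁻¹ where J is a Jordan canonical form, so e^{tA} = P · e^{tJ} · P⁻¹, and e^{tJ} can be computed block-by-block.

A has Jordan form
J =
  [0, 1, 0]
  [0, 0, 1]
  [0, 0, 0]
(up to reordering of blocks).

Per-block formulas:
  For a 3×3 Jordan block J_3(0): exp(t · J_3(0)) = e^(0t)·(I + t·N + (t^2/2)·N^2), where N is the 3×3 nilpotent shift.

After assembling e^{tJ} and conjugating by P, we get:

e^{tA} =
  [1, 0, 0]
  [t^2 + 5*t, 2*t + 1, -4*t]
  [t^2/2 + 2*t, t, 1 - 2*t]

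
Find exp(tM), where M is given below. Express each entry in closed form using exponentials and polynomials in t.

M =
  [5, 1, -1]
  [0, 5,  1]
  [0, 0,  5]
e^{tM} =
  [exp(5*t), t*exp(5*t), t^2*exp(5*t)/2 - t*exp(5*t)]
  [0, exp(5*t), t*exp(5*t)]
  [0, 0, exp(5*t)]

Strategy: write M = P · J · P⁻¹ where J is a Jordan canonical form, so e^{tM} = P · e^{tJ} · P⁻¹, and e^{tJ} can be computed block-by-block.

M has Jordan form
J =
  [5, 1, 0]
  [0, 5, 1]
  [0, 0, 5]
(up to reordering of blocks).

Per-block formulas:
  For a 3×3 Jordan block J_3(5): exp(t · J_3(5)) = e^(5t)·(I + t·N + (t^2/2)·N^2), where N is the 3×3 nilpotent shift.

After assembling e^{tJ} and conjugating by P, we get:

e^{tM} =
  [exp(5*t), t*exp(5*t), t^2*exp(5*t)/2 - t*exp(5*t)]
  [0, exp(5*t), t*exp(5*t)]
  [0, 0, exp(5*t)]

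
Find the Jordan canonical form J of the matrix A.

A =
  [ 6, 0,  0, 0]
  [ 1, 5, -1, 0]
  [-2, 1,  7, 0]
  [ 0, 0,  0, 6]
J_3(6) ⊕ J_1(6)

The characteristic polynomial is
  det(x·I − A) = x^4 - 24*x^3 + 216*x^2 - 864*x + 1296 = (x - 6)^4

Eigenvalues and multiplicities (the geometric multiplicity of λ is n − rank(A − λI), which equals the number of Jordan blocks for λ):
  λ = 6: algebraic multiplicity = 4, geometric multiplicity = 2

Determining the block sizes for each eigenvalue:
  λ = 6: with am = 4 and gm = 2, the partition is not yet determined (e.g. several partitions of 4 into 2 parts exist). Let N = A − (6)·I. Computing rank(N^1) = 2, rank(N^2) = 1, rank(N^3) = 0; the number of blocks of size ≥ j is rank(N^{j−1}) − rank(N^j), giving [2, 1, 1]. So we have 1 block(s) of size 3, 1 block(s) of size 1 → block sizes [3, 1]

Assembling the blocks gives a Jordan form
J =
  [6, 1, 0, 0]
  [0, 6, 1, 0]
  [0, 0, 6, 0]
  [0, 0, 0, 6]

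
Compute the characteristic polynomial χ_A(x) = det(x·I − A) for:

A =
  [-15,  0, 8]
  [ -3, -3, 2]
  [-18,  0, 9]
x^3 + 9*x^2 + 27*x + 27

Expanding det(x·I − A) (e.g. by cofactor expansion or by noting that A is similar to its Jordan form J, which has the same characteristic polynomial as A) gives
  χ_A(x) = x^3 + 9*x^2 + 27*x + 27
which factors as (x + 3)^3. The eigenvalues (with algebraic multiplicities) are λ = -3 with multiplicity 3.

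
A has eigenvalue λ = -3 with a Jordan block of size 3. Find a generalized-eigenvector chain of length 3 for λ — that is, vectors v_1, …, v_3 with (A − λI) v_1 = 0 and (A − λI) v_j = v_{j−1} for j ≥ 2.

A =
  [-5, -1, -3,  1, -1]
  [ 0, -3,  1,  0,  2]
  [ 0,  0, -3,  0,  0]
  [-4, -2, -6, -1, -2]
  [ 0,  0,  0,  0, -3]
A Jordan chain for λ = -3 of length 3:
v_1 = (-1, 0, 0, -2, 0)ᵀ
v_2 = (-3, 1, 0, -6, 0)ᵀ
v_3 = (0, 0, 1, 0, 0)ᵀ

Let N = A − (-3)·I. We want v_3 with N^3 v_3 = 0 but N^2 v_3 ≠ 0; then v_{j-1} := N · v_j for j = 3, …, 2.

Pick v_3 = (0, 0, 1, 0, 0)ᵀ.
Then v_2 = N · v_3 = (-3, 1, 0, -6, 0)ᵀ.
Then v_1 = N · v_2 = (-1, 0, 0, -2, 0)ᵀ.

Sanity check: (A − (-3)·I) v_1 = (0, 0, 0, 0, 0)ᵀ = 0. ✓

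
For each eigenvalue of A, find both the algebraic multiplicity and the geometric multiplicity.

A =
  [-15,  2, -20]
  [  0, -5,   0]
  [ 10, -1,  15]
λ = -5: alg = 2, geom = 1; λ = 5: alg = 1, geom = 1

Step 1 — factor the characteristic polynomial to read off the algebraic multiplicities:
  χ_A(x) = (x - 5)*(x + 5)^2

Step 2 — compute geometric multiplicities via the rank-nullity identity g(λ) = n − rank(A − λI):
  rank(A − (-5)·I) = 2, so dim ker(A − (-5)·I) = n − 2 = 1
  rank(A − (5)·I) = 2, so dim ker(A − (5)·I) = n − 2 = 1

Summary:
  λ = -5: algebraic multiplicity = 2, geometric multiplicity = 1
  λ = 5: algebraic multiplicity = 1, geometric multiplicity = 1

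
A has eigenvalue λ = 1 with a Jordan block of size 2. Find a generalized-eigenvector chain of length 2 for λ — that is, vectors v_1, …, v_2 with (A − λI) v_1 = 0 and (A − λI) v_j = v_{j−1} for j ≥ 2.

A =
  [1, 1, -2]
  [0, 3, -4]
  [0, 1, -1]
A Jordan chain for λ = 1 of length 2:
v_1 = (1, 2, 1)ᵀ
v_2 = (0, 1, 0)ᵀ

Let N = A − (1)·I. We want v_2 with N^2 v_2 = 0 but N^1 v_2 ≠ 0; then v_{j-1} := N · v_j for j = 2, …, 2.

Pick v_2 = (0, 1, 0)ᵀ.
Then v_1 = N · v_2 = (1, 2, 1)ᵀ.

Sanity check: (A − (1)·I) v_1 = (0, 0, 0)ᵀ = 0. ✓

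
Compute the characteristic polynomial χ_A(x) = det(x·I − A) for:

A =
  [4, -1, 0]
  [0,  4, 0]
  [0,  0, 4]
x^3 - 12*x^2 + 48*x - 64

Expanding det(x·I − A) (e.g. by cofactor expansion or by noting that A is similar to its Jordan form J, which has the same characteristic polynomial as A) gives
  χ_A(x) = x^3 - 12*x^2 + 48*x - 64
which factors as (x - 4)^3. The eigenvalues (with algebraic multiplicities) are λ = 4 with multiplicity 3.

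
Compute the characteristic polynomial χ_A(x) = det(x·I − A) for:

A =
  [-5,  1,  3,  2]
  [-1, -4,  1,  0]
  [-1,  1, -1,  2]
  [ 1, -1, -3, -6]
x^4 + 16*x^3 + 96*x^2 + 256*x + 256

Expanding det(x·I − A) (e.g. by cofactor expansion or by noting that A is similar to its Jordan form J, which has the same characteristic polynomial as A) gives
  χ_A(x) = x^4 + 16*x^3 + 96*x^2 + 256*x + 256
which factors as (x + 4)^4. The eigenvalues (with algebraic multiplicities) are λ = -4 with multiplicity 4.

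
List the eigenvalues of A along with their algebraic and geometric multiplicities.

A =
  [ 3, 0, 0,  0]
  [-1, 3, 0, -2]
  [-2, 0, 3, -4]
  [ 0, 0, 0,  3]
λ = 3: alg = 4, geom = 3

Step 1 — factor the characteristic polynomial to read off the algebraic multiplicities:
  χ_A(x) = (x - 3)^4

Step 2 — compute geometric multiplicities via the rank-nullity identity g(λ) = n − rank(A − λI):
  rank(A − (3)·I) = 1, so dim ker(A − (3)·I) = n − 1 = 3

Summary:
  λ = 3: algebraic multiplicity = 4, geometric multiplicity = 3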